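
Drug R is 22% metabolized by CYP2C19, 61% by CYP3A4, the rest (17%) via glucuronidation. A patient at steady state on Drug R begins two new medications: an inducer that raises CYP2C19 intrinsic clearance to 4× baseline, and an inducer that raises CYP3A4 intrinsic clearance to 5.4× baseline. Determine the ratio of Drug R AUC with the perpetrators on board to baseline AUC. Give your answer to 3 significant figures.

0.230

CYP2C19: 0.22 × 4 = 0.88
CYP3A4: 0.61 × 5.4 = 3.294
Other: 0.17 (unchanged)
Relative clearance = 0.88 + 3.294 + 0.17 = 4.344.
Net AUC ratio = 1 / 4.344 = 0.230.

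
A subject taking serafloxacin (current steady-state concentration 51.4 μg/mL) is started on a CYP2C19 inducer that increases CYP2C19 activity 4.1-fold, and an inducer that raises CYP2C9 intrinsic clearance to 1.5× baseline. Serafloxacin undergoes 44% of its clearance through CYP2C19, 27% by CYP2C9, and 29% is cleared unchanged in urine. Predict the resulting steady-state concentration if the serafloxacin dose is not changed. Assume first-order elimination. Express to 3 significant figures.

CYP2C19: 0.44 × 4.1 = 1.804
CYP2C9: 0.27 × 1.5 = 0.405
Other: 0.29 (unchanged)
New clearance relative to baseline: 1.804 + 0.405 + 0.29 = 2.499.
Steady-state concentration ∝ 1/CL: new value = 51.4 / 2.499 = 20.6 μg/mL.

20.6 μg/mL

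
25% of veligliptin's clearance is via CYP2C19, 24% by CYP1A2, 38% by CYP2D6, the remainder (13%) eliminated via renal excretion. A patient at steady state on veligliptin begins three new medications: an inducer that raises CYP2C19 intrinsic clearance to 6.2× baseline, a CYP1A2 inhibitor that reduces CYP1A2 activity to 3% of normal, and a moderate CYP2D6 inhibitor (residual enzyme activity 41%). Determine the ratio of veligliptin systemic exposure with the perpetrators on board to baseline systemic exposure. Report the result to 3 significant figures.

0.543

The CYP2C19 pathway (25% of clearance) increases to 6.2× activity: 0.25 × 6.2 = 1.55.
The CYP1A2 pathway (24% of clearance) drops to 0.03× activity: 0.24 × 0.03 = 0.0072.
The CYP2D6 pathway (38% of clearance) falls to 0.41× activity: 0.38 × 0.41 = 0.1558.
Non-CYP routes (13%) are unchanged.
CL_new/CL_old = 1.55 + 0.0072 + 0.1558 + 0.13 = 1.843.
Systemic exposure ∝ 1/CL: fold-change = 1 / 1.843 = 0.543.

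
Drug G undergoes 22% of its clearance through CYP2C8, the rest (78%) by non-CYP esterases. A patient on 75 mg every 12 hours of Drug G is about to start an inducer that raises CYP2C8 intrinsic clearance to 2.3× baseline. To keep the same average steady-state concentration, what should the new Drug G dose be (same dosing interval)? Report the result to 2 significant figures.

96 mg

The CYP2C8 pathway (22% of clearance) increases to 2.3× activity: 0.22 × 2.3 = 0.506.
The remaining 78% of clearance is unaffected.
CL_new/CL_old = 0.506 + 0.78 = 1.286.
Css,avg = (dose rate)/CL, so holding Css fixed requires dose ∝ CL: 75 × 1.286 = 96 mg.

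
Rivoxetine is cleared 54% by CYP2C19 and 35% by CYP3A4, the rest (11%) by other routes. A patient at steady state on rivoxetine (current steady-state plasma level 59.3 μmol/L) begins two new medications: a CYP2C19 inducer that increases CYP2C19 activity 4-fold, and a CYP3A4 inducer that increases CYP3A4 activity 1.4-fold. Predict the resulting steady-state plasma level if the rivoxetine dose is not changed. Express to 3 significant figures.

21.5 μmol/L

CYP2C19: 0.54 × 4 = 2.16
CYP3A4: 0.35 × 1.4 = 0.49
Other: 0.11 (unchanged)
CL_new/CL_old = 2.16 + 0.49 + 0.11 = 2.76.
Steady-state plasma level ∝ 1/CL: new value = 59.3 / 2.76 = 21.5 μmol/L.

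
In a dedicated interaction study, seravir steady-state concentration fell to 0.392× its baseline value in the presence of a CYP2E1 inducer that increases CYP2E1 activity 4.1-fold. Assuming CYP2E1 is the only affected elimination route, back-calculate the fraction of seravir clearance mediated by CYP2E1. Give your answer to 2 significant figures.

0.50

CL'/CL = 1 / 0.392 = 2.551
4.1·fm + (1 − fm) = 2.551
fm = (2.551 − 1) / (4.1 − 1) = 0.50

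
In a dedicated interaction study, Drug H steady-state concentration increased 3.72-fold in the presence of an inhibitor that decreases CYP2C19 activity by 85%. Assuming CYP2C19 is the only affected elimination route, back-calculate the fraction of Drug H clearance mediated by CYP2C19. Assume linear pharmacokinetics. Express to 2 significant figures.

0.86

Write x for the fraction cleared via CYP2C19. The observed steady-state concentration change means clearance fell to 1/3.72 = 0.2688 of baseline.
Setting x·0.15 + (1 − x) = 0.2688 and solving: x = (0.2688 − 1)/(0.15 − 1) = 0.86.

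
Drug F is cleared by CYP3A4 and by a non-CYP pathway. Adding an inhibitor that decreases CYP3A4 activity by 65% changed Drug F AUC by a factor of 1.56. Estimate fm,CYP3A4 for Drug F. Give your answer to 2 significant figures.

CL'/CL = 1 / 1.56 = 0.641
0.35·fm + (1 − fm) = 0.641
fm = (0.641 − 1) / (0.35 − 1) = 0.55

0.55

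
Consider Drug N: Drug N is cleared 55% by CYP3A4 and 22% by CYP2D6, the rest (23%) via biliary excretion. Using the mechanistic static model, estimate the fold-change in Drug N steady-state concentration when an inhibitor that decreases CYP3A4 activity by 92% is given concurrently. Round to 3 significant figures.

The CYP3A4 pathway (55% of clearance) is reduced to 0.08× activity: 0.55 × 0.08 = 0.044.
CYP2D6 (22%) and the residual 23% are unaffected.
Relative clearance = 0.044 + 0.22 + 0.23 = 0.494.
Steady-state concentration is inversely proportional to clearance, so the fold-change is 1 / 0.494 = 2.02.

2.02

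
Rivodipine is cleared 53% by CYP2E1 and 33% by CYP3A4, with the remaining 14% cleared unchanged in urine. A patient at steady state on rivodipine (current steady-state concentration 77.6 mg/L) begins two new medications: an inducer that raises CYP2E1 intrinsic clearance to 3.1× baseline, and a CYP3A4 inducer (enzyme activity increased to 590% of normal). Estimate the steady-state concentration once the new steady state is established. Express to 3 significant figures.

20.8 mg/L

The CYP2E1 pathway (53% of clearance) increases to 3.1× activity: 0.53 × 3.1 = 1.643.
The CYP3A4 pathway (33% of clearance) increases to 5.9× activity: 0.33 × 5.9 = 1.947.
The remaining 14% of clearance is unaffected.
Relative clearance = 1.643 + 1.947 + 0.14 = 3.73.
Steady-state concentration ∝ 1/CL: new value = 77.6 / 3.73 = 20.8 mg/L.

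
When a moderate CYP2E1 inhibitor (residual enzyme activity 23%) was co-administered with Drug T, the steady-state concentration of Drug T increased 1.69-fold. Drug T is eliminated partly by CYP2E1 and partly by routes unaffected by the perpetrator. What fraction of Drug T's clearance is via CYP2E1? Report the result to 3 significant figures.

0.530

Let x = fm,CYP2E1. Because steady-state concentration ∝ 1/CL, relative clearance fell to 1/1.69 = 0.5917.
Only the CYP2E1 route changed, so 0.5917 = x·0.23 + (1 − x), giving x = 0.530.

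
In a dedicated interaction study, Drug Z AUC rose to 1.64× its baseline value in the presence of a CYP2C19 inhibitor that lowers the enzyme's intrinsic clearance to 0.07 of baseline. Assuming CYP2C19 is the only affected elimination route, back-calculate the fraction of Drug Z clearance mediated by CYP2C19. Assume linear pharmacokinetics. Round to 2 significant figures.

0.42

Call the CYP2C19 fraction fm. After the interaction, CL_new/CL_old = fm × 0.07 + (1 − fm).
AUC ratio = 1 / (new CL fraction), so new CL fraction = 1 / 1.64 = 0.6098.
fm × 0.07 + 1 − fm = 0.6098  ⇒  fm × (0.07 − 1) = −0.3902  ⇒  fm = 0.42.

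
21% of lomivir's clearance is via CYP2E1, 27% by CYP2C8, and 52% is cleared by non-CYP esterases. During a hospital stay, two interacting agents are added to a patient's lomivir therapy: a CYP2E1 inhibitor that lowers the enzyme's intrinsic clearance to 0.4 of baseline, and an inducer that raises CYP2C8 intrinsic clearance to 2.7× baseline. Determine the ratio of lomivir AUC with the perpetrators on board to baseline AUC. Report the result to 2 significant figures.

CYP2E1: 0.21 × 0.4 = 0.084
CYP2C8: 0.27 × 2.7 = 0.729
Other: 0.52 (unchanged)
Relative clearance = 0.084 + 0.729 + 0.52 = 1.333.
AUC ∝ 1/CL: fold-change = 1 / 1.333 = 0.75.

0.75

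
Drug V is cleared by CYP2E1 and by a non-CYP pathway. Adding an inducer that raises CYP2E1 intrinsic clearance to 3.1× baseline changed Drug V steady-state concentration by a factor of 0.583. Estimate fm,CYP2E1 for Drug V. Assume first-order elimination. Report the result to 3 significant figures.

0.341

Let fm be the CYP2E1 fraction. New clearance relative to baseline = fm × 3.1 + (1 − fm).
Steady-state concentration ratio = 1 / (new CL fraction), so new CL fraction = 1 / 0.583 = 1.715.
fm × 3.1 + 1 − fm = 1.715  ⇒  fm × (3.1 − 1) = 0.7153  ⇒  fm = 0.341.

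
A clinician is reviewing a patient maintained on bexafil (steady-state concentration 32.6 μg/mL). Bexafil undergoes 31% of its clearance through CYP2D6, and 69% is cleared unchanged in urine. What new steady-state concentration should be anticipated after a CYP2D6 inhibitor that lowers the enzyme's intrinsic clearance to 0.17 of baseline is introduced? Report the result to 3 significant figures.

CYP2D6: 0.31 × 0.17 = 0.0527
Other: 0.69 (unchanged)
Relative clearance = 0.0527 + 0.69 = 0.7427.
New steady-state concentration = baseline ÷ relative clearance = 32.6 / 0.7427 = 43.9 μg/mL.

43.9 μg/mL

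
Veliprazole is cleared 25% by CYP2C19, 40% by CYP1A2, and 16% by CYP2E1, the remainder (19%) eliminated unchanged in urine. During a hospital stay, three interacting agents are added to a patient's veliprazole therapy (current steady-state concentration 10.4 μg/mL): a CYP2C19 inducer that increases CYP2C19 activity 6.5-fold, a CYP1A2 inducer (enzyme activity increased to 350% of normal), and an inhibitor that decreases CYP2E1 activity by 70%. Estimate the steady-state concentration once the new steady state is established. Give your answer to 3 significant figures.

The CYP2C19 pathway (25% of clearance) increases to 6.5× activity: 0.25 × 6.5 = 1.625.
The CYP1A2 pathway (40% of clearance) is boosted to 3.5× activity: 0.4 × 3.5 = 1.4.
The CYP2E1 pathway (16% of clearance) is reduced to 0.3× activity: 0.16 × 0.3 = 0.048.
Non-CYP routes (19%) are unchanged.
CL_new/CL_old = 1.625 + 1.4 + 0.048 + 0.19 = 3.263.
New steady-state concentration = 10.4 / 3.263 = 3.19 μg/mL (concentration scales inversely with clearance).

3.19 μg/mL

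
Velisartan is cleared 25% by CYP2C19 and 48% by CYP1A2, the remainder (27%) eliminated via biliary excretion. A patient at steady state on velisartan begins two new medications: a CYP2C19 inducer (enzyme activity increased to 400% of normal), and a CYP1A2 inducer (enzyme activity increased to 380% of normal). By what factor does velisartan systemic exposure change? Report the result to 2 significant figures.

CYP2C19: 0.25 × 4 = 1
CYP1A2: 0.48 × 3.8 = 1.824
Other: 0.27 (unchanged)
New clearance relative to baseline: 1 + 1.824 + 0.27 = 3.094.
Systemic exposure ∝ 1/CL: fold-change = 1 / 3.094 = 0.32.

0.32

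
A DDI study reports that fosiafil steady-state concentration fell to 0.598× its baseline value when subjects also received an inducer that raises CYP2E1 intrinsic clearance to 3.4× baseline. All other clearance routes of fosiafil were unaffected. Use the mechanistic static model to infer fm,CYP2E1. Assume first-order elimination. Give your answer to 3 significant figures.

Let fm be the CYP2E1 fraction. New clearance relative to baseline = fm × 3.4 + (1 − fm).
Steady-state concentration ratio = 1 / (new CL fraction), so new CL fraction = 1 / 0.598 = 1.672.
fm × 3.4 + 1 − fm = 1.672  ⇒  fm × (3.4 − 1) = 0.6722  ⇒  fm = 0.280.

0.280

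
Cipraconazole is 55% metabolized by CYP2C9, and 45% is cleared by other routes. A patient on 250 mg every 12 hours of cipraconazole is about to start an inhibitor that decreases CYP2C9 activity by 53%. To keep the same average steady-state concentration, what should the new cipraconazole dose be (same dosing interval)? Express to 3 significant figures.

The CYP2C9 pathway (55% of clearance) is reduced to 0.47× activity: 0.55 × 0.47 = 0.2585.
Non-CYP routes (45%) are unchanged.
Relative clearance = 0.2585 + 0.45 = 0.7085.
Exposure is unchanged when dose changes in proportion to clearance. New dose = 250 mg × 0.7085 = 177 mg.

177 mg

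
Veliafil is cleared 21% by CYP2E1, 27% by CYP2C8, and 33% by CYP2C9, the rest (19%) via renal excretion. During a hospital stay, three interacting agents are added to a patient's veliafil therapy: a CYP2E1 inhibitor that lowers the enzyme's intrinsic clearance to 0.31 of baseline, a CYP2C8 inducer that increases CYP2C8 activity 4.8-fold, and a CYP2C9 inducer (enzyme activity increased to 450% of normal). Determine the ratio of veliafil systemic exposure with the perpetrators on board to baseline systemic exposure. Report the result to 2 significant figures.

0.33

The CYP2E1 pathway (21% of clearance) is reduced to 0.31× activity: 0.21 × 0.31 = 0.0651.
The CYP2C8 pathway (27% of clearance) is boosted to 4.8× activity: 0.27 × 4.8 = 1.296.
The CYP2C9 pathway (33% of clearance) is boosted to 4.5× activity: 0.33 × 4.5 = 1.485.
Non-CYP routes (19%) are unchanged.
New clearance relative to baseline: 0.0651 + 1.296 + 1.485 + 0.19 = 3.0361.
Because systemic exposure varies inversely with clearance, the combined effect is 1 / 3.0361 = 0.33.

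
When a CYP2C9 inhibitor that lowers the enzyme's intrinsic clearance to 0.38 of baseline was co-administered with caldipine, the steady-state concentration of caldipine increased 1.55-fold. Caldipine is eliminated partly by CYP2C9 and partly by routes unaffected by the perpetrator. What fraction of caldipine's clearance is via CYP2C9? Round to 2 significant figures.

0.57

Let x = fm,CYP2C9. Because steady-state concentration ∝ 1/CL, relative clearance fell to 1/1.55 = 0.6452.
Setting x·0.38 + (1 − x) = 0.6452 and solving: x = (0.6452 − 1)/(0.38 − 1) = 0.57.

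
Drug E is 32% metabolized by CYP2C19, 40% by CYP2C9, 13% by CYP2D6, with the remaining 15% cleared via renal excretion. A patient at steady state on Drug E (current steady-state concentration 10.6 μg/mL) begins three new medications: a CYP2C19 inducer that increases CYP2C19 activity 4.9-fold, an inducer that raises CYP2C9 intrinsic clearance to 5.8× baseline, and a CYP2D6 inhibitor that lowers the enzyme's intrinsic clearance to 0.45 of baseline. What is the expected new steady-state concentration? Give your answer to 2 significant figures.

2.6 μg/mL

The CYP2C19 pathway (32% of clearance) increases to 4.9× activity: 0.32 × 4.9 = 1.568.
The CYP2C9 pathway (40% of clearance) is boosted to 5.8× activity: 0.4 × 5.8 = 2.32.
The CYP2D6 pathway (13% of clearance) is reduced to 0.45× activity: 0.13 × 0.45 = 0.0585.
Non-CYP routes (15%) are unchanged.
Relative clearance = 1.568 + 2.32 + 0.0585 + 0.15 = 4.0965.
New steady-state concentration = 10.6 / 4.0965 = 2.6 μg/mL (concentration scales inversely with clearance).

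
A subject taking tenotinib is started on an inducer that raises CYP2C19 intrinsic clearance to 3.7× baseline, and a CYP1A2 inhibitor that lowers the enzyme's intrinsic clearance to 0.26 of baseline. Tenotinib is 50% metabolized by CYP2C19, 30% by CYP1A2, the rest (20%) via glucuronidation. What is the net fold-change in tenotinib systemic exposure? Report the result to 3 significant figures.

CYP2C19: 0.5 × 3.7 = 1.85
CYP1A2: 0.3 × 0.26 = 0.078
Other: 0.2 (unchanged)
Relative clearance = 1.85 + 0.078 + 0.2 = 2.128.
Net systemic exposure ratio = 1 / 2.128 = 0.470.

0.470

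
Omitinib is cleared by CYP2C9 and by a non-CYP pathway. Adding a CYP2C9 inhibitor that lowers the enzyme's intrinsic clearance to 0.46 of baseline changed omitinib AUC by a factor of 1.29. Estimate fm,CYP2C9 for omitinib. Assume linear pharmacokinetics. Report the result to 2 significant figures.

0.42

Write x for the fraction cleared via CYP2C9. The observed AUC change means clearance fell to 1/1.29 = 0.7752 of baseline.
Setting x·0.46 + (1 − x) = 0.7752 and solving: x = (0.7752 − 1)/(0.46 − 1) = 0.42.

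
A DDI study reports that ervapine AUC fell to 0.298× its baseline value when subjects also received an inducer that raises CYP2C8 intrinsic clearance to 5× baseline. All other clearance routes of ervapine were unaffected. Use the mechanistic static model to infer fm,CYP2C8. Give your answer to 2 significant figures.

0.59

CL'/CL = 1 / 0.298 = 3.356
5·fm + (1 − fm) = 3.356
fm = (3.356 − 1) / (5 − 1) = 0.59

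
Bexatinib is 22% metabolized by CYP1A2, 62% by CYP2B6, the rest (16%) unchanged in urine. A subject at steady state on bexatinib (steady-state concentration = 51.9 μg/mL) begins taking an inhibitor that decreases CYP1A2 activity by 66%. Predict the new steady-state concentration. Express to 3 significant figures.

60.7 μg/mL

The CYP1A2 pathway (22% of clearance) falls to 0.34× activity: 0.22 × 0.34 = 0.0748.
CYP2B6 (62%) and the residual 16% are unaffected.
CL_new/CL_old = 0.0748 + 0.62 + 0.16 = 0.8548.
New steady-state concentration = baseline ÷ relative clearance = 51.9 / 0.8548 = 60.7 μg/mL.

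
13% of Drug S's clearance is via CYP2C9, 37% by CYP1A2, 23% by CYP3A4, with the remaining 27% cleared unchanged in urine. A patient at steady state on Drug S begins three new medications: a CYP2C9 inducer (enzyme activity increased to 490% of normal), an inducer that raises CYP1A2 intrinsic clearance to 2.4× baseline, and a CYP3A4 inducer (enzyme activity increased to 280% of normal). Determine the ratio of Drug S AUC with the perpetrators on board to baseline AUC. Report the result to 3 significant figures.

0.410

CYP2C9: 0.13 × 4.9 = 0.637
CYP1A2: 0.37 × 2.4 = 0.888
CYP3A4: 0.23 × 2.8 = 0.644
Other: 0.27 (unchanged)
CL_new/CL_old = 0.637 + 0.888 + 0.644 + 0.27 = 2.439.
Net AUC ratio = 1 / 2.439 = 0.410.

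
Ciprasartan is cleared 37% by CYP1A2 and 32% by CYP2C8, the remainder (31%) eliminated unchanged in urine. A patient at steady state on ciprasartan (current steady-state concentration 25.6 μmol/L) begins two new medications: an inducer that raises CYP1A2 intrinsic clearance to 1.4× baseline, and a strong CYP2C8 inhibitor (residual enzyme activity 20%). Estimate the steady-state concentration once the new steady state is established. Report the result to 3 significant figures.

CYP1A2: 0.37 × 1.4 = 0.518
CYP2C8: 0.32 × 0.2 = 0.064
Other: 0.31 (unchanged)
Relative clearance = 0.518 + 0.064 + 0.31 = 0.892.
New steady-state concentration = 25.6 / 0.892 = 28.7 μmol/L (concentration scales inversely with clearance).

28.7 μmol/L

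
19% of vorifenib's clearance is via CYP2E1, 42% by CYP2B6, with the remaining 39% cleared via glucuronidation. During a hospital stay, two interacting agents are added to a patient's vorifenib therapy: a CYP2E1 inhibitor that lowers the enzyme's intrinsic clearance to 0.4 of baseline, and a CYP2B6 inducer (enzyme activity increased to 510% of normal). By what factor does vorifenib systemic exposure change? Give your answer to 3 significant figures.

0.383

CYP2E1: 0.19 × 0.4 = 0.076
CYP2B6: 0.42 × 5.1 = 2.142
Other: 0.39 (unchanged)
New clearance relative to baseline: 0.076 + 2.142 + 0.39 = 2.608.
Net systemic exposure ratio = 1 / 2.608 = 0.383.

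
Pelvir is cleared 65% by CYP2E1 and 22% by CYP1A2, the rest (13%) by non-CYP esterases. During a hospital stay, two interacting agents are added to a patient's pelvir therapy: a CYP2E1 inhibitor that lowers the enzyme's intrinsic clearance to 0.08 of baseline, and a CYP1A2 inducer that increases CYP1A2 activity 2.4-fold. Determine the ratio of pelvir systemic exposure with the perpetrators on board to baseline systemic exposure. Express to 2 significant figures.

The CYP2E1 pathway (65% of clearance) falls to 0.08× activity: 0.65 × 0.08 = 0.052.
The CYP1A2 pathway (22% of clearance) is boosted to 2.4× activity: 0.22 × 2.4 = 0.528.
Non-CYP routes (13%) are unchanged.
New clearance relative to baseline: 0.052 + 0.528 + 0.13 = 0.71.
Systemic exposure ∝ 1/CL: fold-change = 1 / 0.71 = 1.4.

1.4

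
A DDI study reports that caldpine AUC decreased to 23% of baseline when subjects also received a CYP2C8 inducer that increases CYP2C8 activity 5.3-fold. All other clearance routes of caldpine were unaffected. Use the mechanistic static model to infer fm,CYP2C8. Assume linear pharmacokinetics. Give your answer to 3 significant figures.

CL'/CL = 1 / 0.230 = 4.348
5.3·fm + (1 − fm) = 4.348
fm = (4.348 − 1) / (5.3 − 1) = 0.779

0.779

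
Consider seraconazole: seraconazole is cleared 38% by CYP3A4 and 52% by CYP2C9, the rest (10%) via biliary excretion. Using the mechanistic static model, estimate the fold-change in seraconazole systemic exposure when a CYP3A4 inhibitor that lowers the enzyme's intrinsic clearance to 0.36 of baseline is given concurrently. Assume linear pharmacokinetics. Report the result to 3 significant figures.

CYP3A4: 0.38 × 0.36 = 0.1368
CYP2C9: 0.52 (unchanged)
Other: 0.1 (unchanged)
CL_new/CL_old = 0.1368 + 0.52 + 0.1 = 0.7568.
Systemic exposure ratio = CL_old/CL_new = 1 / 0.7568 = 1.32.

1.32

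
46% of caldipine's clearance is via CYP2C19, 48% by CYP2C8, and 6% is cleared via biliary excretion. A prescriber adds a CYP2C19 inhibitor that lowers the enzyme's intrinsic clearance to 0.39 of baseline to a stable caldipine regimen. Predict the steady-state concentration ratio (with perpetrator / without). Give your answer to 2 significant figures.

The CYP2C19 pathway (46% of clearance) is reduced to 0.39× activity: 0.46 × 0.39 = 0.1794.
CYP2C8 (48%) and the residual 6% are unaffected.
New clearance relative to baseline: 0.1794 + 0.48 + 0.06 = 0.7194.
Since steady-state concentration ∝ 1/CL, the ratio is 1 / 0.7194 = 1.4.

1.4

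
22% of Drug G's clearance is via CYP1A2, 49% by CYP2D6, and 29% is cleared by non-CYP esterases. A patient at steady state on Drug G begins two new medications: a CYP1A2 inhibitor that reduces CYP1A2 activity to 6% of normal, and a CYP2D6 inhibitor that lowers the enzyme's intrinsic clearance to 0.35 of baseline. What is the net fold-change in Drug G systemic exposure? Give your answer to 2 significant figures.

CYP1A2: 0.22 × 0.06 = 0.0132
CYP2D6: 0.49 × 0.35 = 0.1715
Other: 0.29 (unchanged)
CL_new/CL_old = 0.0132 + 0.1715 + 0.29 = 0.4747.
Because systemic exposure varies inversely with clearance, the combined effect is 1 / 0.4747 = 2.1.

2.1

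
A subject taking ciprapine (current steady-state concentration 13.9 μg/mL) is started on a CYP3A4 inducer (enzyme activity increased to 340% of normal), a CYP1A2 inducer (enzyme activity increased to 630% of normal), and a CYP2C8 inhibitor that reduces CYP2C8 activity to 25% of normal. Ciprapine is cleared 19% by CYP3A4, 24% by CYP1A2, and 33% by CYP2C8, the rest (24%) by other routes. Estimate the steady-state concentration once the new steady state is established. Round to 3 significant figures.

The CYP3A4 pathway (19% of clearance) increases to 3.4× activity: 0.19 × 3.4 = 0.646.
The CYP1A2 pathway (24% of clearance) is boosted to 6.3× activity: 0.24 × 6.3 = 1.512.
The CYP2C8 pathway (33% of clearance) drops to 0.25× activity: 0.33 × 0.25 = 0.0825.
The remaining 24% of clearance is unaffected.
Relative clearance = 0.646 + 1.512 + 0.0825 + 0.24 = 2.4805.
Steady-state concentration ∝ 1/CL: new value = 13.9 / 2.4805 = 5.60 μg/mL.

5.60 μg/mL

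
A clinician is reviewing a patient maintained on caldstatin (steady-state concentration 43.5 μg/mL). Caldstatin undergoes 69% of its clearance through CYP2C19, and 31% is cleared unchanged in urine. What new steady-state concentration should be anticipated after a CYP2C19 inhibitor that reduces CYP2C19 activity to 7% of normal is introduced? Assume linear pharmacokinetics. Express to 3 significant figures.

121 μg/mL

The CYP2C19 pathway (69% of clearance) drops to 0.07× activity: 0.69 × 0.07 = 0.0483.
The remaining 31% of clearance is unaffected.
CL_new/CL_old = 0.0483 + 0.31 = 0.3583.
New steady-state concentration = baseline ÷ relative clearance = 43.5 / 0.3583 = 121 μg/mL.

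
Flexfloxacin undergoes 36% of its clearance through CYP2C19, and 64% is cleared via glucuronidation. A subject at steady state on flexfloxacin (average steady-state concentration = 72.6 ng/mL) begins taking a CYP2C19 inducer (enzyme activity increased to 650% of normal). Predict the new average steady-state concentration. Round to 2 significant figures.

The CYP2C19 pathway (36% of clearance) is boosted to 6.5× activity: 0.36 × 6.5 = 2.34.
Non-CYP routes (64%) are unchanged.
Relative clearance = 2.34 + 0.64 = 2.98.
Average steady-state concentration ∝ 1/CL, so new value = 72.6 / 2.98 = 24 ng/mL.

24 ng/mL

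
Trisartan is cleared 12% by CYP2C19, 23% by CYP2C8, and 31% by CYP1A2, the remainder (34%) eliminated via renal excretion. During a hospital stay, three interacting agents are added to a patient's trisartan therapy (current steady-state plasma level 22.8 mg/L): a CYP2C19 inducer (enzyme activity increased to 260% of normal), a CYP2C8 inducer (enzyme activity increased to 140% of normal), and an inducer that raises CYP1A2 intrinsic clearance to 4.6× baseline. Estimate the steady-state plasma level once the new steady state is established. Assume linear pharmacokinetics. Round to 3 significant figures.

CYP2C19: 0.12 × 2.6 = 0.312
CYP2C8: 0.23 × 1.4 = 0.322
CYP1A2: 0.31 × 4.6 = 1.426
Other: 0.34 (unchanged)
Relative clearance = 0.312 + 0.322 + 1.426 + 0.34 = 2.4.
Dividing the baseline by the relative clearance: 22.8 / 2.4 = 9.50 mg/L.

9.50 mg/L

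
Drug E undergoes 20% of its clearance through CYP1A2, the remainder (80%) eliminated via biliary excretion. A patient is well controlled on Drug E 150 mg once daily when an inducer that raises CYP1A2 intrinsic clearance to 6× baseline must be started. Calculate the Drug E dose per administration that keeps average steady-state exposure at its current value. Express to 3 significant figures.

The CYP1A2 pathway (20% of clearance) is boosted to 6× activity: 0.2 × 6 = 1.2.
The remaining 80% of clearance is unaffected.
New clearance relative to baseline: 1.2 + 0.8 = 2.
Exposure is unchanged when dose changes in proportion to clearance. New dose = 150 mg × 2 = 300 mg.

300 mg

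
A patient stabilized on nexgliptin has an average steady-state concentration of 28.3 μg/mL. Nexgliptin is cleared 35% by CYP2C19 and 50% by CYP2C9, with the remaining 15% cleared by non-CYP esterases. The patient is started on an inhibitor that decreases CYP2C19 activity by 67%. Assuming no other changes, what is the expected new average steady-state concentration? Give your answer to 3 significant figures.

37.0 μg/mL

The CYP2C19 pathway (35% of clearance) is reduced to 0.33× activity: 0.35 × 0.33 = 0.1155.
CYP2C9 (50%) and the residual 15% are unaffected.
Relative clearance = 0.1155 + 0.5 + 0.15 = 0.7655.
Average steady-state concentration ∝ 1/CL, so new value = 28.3 / 0.7655 = 37.0 μg/mL.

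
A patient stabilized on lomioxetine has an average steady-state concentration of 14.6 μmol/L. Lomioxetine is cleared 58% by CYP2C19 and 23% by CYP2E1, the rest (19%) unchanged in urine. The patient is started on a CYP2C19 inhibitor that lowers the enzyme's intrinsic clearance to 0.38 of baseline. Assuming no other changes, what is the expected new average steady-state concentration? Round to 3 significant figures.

22.8 μmol/L

The CYP2C19 pathway (58% of clearance) drops to 0.38× activity: 0.58 × 0.38 = 0.2204.
CYP2E1 (23%) and the residual 19% are unaffected.
Relative clearance = 0.2204 + 0.23 + 0.19 = 0.6404.
With dosing unchanged, average steady-state concentration scales as 1/CL: 14.6 / 0.6404 = 22.8 μmol/L.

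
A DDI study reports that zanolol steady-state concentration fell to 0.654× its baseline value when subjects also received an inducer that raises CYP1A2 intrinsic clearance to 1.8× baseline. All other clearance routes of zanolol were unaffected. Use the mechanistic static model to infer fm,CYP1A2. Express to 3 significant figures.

CL'/CL = 1 / 0.654 = 1.529
1.8·fm + (1 − fm) = 1.529
fm = (1.529 − 1) / (1.8 − 1) = 0.661

0.661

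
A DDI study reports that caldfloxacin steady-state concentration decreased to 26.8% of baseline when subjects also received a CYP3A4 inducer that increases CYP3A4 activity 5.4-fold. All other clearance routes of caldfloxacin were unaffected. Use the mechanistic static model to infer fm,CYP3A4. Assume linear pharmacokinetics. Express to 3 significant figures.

Write x for the fraction cleared via CYP3A4. The observed steady-state concentration change means clearance rose to 1/0.268 = 3.731 of baseline.
Only the CYP3A4 route changed, so 3.731 = x·5.4 + (1 − x), giving x = 0.621.

0.621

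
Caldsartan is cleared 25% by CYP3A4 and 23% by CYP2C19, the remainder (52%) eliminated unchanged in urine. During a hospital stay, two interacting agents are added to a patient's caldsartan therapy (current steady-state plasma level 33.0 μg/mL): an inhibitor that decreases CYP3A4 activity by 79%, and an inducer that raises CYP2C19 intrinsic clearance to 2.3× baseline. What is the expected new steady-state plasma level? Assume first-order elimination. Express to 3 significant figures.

30.0 μg/mL

The CYP3A4 pathway (25% of clearance) falls to 0.21× activity: 0.25 × 0.21 = 0.0525.
The CYP2C19 pathway (23% of clearance) is boosted to 2.3× activity: 0.23 × 2.3 = 0.529.
The remaining 52% of clearance is unaffected.
New clearance relative to baseline: 0.0525 + 0.529 + 0.52 = 1.1015.
New steady-state plasma level = 33.0 / 1.1015 = 30.0 μg/mL (concentration scales inversely with clearance).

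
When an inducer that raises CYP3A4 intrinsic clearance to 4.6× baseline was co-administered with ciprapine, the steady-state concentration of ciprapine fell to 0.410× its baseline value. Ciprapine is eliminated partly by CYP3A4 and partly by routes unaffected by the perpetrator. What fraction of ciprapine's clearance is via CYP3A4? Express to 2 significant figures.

Call the CYP3A4 fraction fm. After the interaction, CL_new/CL_old = fm × 4.6 + (1 − fm).
Steady-state concentration ratio = 1 / (new CL fraction), so new CL fraction = 1 / 0.410 = 2.439.
fm × 4.6 + 1 − fm = 2.439  ⇒  fm × (4.6 − 1) = 1.439  ⇒  fm = 0.40.

0.40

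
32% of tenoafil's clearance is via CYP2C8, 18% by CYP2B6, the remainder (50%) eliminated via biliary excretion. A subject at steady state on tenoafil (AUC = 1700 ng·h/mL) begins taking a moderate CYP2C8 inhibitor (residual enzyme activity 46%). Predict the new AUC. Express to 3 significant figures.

The CYP2C8 pathway (32% of clearance) falls to 0.46× activity: 0.32 × 0.46 = 0.1472.
CYP2B6 (18%) and the residual 50% are unaffected.
Relative clearance = 0.1472 + 0.18 + 0.5 = 0.8272.
AUC ∝ 1/CL, so new value = 1700 / 0.8272 = 2.06 × 10³ ng·h/mL.

2.06 × 10³ ng·h/mL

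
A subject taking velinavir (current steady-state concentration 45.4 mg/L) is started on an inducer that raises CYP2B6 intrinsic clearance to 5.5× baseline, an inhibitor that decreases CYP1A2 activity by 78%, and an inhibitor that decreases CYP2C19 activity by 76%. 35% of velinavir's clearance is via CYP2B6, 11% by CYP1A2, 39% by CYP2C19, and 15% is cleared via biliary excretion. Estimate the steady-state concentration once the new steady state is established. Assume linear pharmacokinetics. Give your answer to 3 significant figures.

CYP2B6: 0.35 × 5.5 = 1.925
CYP1A2: 0.11 × 0.22 = 0.0242
CYP2C19: 0.39 × 0.24 = 0.0936
Other: 0.15 (unchanged)
New clearance relative to baseline: 1.925 + 0.0242 + 0.0936 + 0.15 = 2.1928.
New steady-state concentration = 45.4 / 2.1928 = 20.7 mg/L (concentration scales inversely with clearance).

20.7 mg/L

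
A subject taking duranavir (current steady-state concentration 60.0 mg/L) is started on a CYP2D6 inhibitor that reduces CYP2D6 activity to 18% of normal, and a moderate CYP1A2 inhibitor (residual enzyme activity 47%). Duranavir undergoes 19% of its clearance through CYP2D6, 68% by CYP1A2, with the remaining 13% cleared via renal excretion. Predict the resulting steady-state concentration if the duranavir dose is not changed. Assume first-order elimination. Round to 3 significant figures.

124 mg/L

CYP2D6: 0.19 × 0.18 = 0.0342
CYP1A2: 0.68 × 0.47 = 0.3196
Other: 0.13 (unchanged)
New clearance relative to baseline: 0.0342 + 0.3196 + 0.13 = 0.4838.
New steady-state concentration = 60.0 / 0.4838 = 124 mg/L (concentration scales inversely with clearance).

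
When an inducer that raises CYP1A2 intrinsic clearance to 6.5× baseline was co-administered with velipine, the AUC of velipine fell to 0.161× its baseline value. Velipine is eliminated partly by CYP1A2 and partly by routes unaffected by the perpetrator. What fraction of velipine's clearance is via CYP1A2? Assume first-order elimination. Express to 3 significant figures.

Let x = fm,CYP1A2. Because AUC ∝ 1/CL, relative clearance rose to 1/0.161 = 6.211.
Setting x·6.5 + (1 − x) = 6.211 and solving: x = (6.211 − 1)/(6.5 − 1) = 0.947.

0.947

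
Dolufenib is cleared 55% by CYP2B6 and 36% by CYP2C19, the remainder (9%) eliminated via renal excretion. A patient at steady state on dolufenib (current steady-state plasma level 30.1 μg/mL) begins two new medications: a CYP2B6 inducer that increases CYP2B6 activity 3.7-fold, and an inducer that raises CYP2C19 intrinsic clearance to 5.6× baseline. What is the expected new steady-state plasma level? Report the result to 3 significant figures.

7.27 μg/mL

CYP2B6: 0.55 × 3.7 = 2.035
CYP2C19: 0.36 × 5.6 = 2.016
Other: 0.09 (unchanged)
CL_new/CL_old = 2.035 + 2.016 + 0.09 = 4.141.
Steady-state plasma level ∝ 1/CL: new value = 30.1 / 4.141 = 7.27 μg/mL.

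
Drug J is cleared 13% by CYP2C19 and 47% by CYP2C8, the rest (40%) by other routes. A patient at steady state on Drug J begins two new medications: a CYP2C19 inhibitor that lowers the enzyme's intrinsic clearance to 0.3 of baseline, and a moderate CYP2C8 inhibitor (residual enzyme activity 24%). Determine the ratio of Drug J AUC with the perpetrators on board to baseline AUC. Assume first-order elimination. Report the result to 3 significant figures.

CYP2C19: 0.13 × 0.3 = 0.039
CYP2C8: 0.47 × 0.24 = 0.1128
Other: 0.4 (unchanged)
CL_new/CL_old = 0.039 + 0.1128 + 0.4 = 0.5518.
Net AUC ratio = 1 / 0.5518 = 1.81.

1.81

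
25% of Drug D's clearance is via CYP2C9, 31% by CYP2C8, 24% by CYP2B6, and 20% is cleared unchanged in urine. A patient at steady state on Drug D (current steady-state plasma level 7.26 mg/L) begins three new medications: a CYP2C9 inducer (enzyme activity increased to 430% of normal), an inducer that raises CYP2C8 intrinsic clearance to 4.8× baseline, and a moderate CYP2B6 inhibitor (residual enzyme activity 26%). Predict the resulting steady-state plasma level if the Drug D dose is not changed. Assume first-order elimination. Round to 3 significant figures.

The CYP2C9 pathway (25% of clearance) increases to 4.3× activity: 0.25 × 4.3 = 1.075.
The CYP2C8 pathway (31% of clearance) is boosted to 4.8× activity: 0.31 × 4.8 = 1.488.
The CYP2B6 pathway (24% of clearance) falls to 0.26× activity: 0.24 × 0.26 = 0.0624.
The remaining 20% of clearance is unaffected.
New clearance relative to baseline: 1.075 + 1.488 + 0.0624 + 0.2 = 2.8254.
Dividing the baseline by the relative clearance: 7.26 / 2.8254 = 2.57 mg/L.

2.57 mg/L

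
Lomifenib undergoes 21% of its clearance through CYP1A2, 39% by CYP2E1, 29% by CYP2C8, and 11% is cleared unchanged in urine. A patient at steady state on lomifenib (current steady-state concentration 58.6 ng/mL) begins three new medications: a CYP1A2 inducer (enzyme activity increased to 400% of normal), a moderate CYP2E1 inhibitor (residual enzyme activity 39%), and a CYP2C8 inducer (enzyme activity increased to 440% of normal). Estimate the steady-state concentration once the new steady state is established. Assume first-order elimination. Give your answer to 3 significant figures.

24.6 ng/mL

CYP1A2: 0.21 × 4 = 0.84
CYP2E1: 0.39 × 0.39 = 0.1521
CYP2C8: 0.29 × 4.4 = 1.276
Other: 0.11 (unchanged)
Relative clearance = 0.84 + 0.1521 + 1.276 + 0.11 = 2.3781.
New steady-state concentration = 58.6 / 2.3781 = 24.6 ng/mL (concentration scales inversely with clearance).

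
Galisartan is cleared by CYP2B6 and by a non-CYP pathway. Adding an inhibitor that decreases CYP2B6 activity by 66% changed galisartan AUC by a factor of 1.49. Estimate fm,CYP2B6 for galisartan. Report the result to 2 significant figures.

Let fm be the CYP2B6 fraction. New clearance relative to baseline = fm × 0.34 + (1 − fm).
AUC ratio = 1 / (new CL fraction), so new CL fraction = 1 / 1.49 = 0.6711.
fm × 0.34 + 1 − fm = 0.6711  ⇒  fm × (0.34 − 1) = −0.3289  ⇒  fm = 0.50.

0.50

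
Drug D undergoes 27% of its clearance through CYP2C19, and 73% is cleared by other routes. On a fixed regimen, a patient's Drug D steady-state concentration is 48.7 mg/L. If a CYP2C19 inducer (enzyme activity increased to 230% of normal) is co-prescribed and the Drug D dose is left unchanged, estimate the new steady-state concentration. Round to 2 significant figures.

36 mg/L

The CYP2C19 pathway (27% of clearance) increases to 2.3× activity: 0.27 × 2.3 = 0.621.
The remaining 73% of clearance is unaffected.
CL_new/CL_old = 0.621 + 0.73 = 1.351.
Steady-state concentration ∝ 1/CL, so new value = 48.7 / 1.351 = 36 mg/L.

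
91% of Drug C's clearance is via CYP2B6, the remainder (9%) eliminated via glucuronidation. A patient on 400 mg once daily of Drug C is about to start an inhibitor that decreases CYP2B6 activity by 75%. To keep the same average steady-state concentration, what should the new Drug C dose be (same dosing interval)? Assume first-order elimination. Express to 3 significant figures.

The CYP2B6 pathway (91% of clearance) is reduced to 0.25× activity: 0.91 × 0.25 = 0.2275.
The remaining 9% of clearance is unaffected.
CL_new/CL_old = 0.2275 + 0.09 = 0.3175.
Css,avg = (dose rate)/CL, so holding Css fixed requires dose ∝ CL: 400 × 0.3175 = 127 mg.

127 mg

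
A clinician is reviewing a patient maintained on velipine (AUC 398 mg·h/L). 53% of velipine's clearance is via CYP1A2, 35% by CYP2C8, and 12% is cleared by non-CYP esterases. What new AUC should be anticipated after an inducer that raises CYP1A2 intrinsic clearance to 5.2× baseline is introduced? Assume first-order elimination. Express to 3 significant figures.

CYP1A2: 0.53 × 5.2 = 2.756
CYP2C8: 0.35 (unchanged)
Other: 0.12 (unchanged)
Relative clearance = 2.756 + 0.35 + 0.12 = 3.226.
With dosing unchanged, AUC scales as 1/CL: 398 / 3.226 = 123 mg·h/L.

123 mg·h/L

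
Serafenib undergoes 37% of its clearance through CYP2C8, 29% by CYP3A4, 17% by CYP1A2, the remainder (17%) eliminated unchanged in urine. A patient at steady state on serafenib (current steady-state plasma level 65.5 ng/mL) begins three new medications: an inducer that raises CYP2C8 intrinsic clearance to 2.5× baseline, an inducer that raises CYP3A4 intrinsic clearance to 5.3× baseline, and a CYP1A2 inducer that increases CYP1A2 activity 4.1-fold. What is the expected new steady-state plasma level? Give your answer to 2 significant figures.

20 ng/mL

CYP2C8: 0.37 × 2.5 = 0.925
CYP3A4: 0.29 × 5.3 = 1.537
CYP1A2: 0.17 × 4.1 = 0.697
Other: 0.17 (unchanged)
New clearance relative to baseline: 0.925 + 1.537 + 0.697 + 0.17 = 3.329.
New steady-state plasma level = 65.5 / 3.329 = 20 ng/mL (concentration scales inversely with clearance).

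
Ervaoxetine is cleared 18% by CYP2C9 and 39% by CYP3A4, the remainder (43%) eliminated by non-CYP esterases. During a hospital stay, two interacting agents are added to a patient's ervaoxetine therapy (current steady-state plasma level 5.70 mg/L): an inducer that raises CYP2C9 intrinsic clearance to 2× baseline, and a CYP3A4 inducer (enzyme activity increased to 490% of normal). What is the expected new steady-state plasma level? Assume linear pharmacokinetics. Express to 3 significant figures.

CYP2C9: 0.18 × 2 = 0.36
CYP3A4: 0.39 × 4.9 = 1.911
Other: 0.43 (unchanged)
Relative clearance = 0.36 + 1.911 + 0.43 = 2.701.
Dividing the baseline by the relative clearance: 5.70 / 2.701 = 2.11 mg/L.

2.11 mg/L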